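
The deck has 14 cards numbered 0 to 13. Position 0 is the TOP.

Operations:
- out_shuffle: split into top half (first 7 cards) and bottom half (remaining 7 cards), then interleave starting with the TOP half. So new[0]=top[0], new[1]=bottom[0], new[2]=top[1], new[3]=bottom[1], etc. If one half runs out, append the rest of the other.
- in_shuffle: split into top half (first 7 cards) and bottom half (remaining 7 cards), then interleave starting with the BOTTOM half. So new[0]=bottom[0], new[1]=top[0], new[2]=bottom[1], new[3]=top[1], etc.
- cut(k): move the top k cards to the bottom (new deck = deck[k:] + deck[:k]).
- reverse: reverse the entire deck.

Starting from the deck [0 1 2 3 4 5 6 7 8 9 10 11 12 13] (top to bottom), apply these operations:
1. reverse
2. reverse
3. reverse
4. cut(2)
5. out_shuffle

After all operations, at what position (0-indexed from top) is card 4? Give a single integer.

Answer: 1

Derivation:
After op 1 (reverse): [13 12 11 10 9 8 7 6 5 4 3 2 1 0]
After op 2 (reverse): [0 1 2 3 4 5 6 7 8 9 10 11 12 13]
After op 3 (reverse): [13 12 11 10 9 8 7 6 5 4 3 2 1 0]
After op 4 (cut(2)): [11 10 9 8 7 6 5 4 3 2 1 0 13 12]
After op 5 (out_shuffle): [11 4 10 3 9 2 8 1 7 0 6 13 5 12]
Card 4 is at position 1.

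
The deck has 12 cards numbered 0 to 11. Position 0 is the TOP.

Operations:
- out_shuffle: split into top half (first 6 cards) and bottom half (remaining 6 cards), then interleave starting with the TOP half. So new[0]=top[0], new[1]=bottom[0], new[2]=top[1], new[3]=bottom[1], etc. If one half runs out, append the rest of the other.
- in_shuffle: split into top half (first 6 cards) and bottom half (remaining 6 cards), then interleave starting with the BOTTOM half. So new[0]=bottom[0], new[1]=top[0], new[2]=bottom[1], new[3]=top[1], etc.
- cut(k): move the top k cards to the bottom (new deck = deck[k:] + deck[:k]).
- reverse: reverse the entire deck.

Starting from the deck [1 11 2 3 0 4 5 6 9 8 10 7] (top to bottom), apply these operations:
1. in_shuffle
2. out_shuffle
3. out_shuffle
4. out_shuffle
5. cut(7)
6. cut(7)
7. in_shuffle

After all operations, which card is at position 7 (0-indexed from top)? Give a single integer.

After op 1 (in_shuffle): [5 1 6 11 9 2 8 3 10 0 7 4]
After op 2 (out_shuffle): [5 8 1 3 6 10 11 0 9 7 2 4]
After op 3 (out_shuffle): [5 11 8 0 1 9 3 7 6 2 10 4]
After op 4 (out_shuffle): [5 3 11 7 8 6 0 2 1 10 9 4]
After op 5 (cut(7)): [2 1 10 9 4 5 3 11 7 8 6 0]
After op 6 (cut(7)): [11 7 8 6 0 2 1 10 9 4 5 3]
After op 7 (in_shuffle): [1 11 10 7 9 8 4 6 5 0 3 2]
Position 7: card 6.

Answer: 6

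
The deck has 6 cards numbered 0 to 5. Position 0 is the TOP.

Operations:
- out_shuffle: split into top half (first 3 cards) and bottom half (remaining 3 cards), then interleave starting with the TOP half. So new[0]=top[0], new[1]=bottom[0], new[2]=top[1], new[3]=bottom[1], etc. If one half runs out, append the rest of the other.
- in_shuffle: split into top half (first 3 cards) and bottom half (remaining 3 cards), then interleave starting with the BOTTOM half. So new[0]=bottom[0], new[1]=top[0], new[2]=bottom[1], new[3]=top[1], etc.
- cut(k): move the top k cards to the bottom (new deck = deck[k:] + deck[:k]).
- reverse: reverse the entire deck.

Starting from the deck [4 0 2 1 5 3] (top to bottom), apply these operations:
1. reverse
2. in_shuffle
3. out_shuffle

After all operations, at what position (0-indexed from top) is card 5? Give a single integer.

Answer: 1

Derivation:
After op 1 (reverse): [3 5 1 2 0 4]
After op 2 (in_shuffle): [2 3 0 5 4 1]
After op 3 (out_shuffle): [2 5 3 4 0 1]
Card 5 is at position 1.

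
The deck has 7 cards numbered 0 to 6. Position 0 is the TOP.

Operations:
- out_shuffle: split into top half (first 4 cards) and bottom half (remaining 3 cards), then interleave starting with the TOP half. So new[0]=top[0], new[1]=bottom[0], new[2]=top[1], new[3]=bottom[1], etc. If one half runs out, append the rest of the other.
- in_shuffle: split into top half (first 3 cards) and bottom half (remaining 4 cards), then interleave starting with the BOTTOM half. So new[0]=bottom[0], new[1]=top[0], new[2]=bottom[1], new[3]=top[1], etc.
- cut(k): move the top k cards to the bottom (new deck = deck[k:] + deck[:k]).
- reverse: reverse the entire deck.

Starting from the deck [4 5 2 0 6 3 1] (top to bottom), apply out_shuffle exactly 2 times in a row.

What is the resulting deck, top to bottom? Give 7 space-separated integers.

After op 1 (out_shuffle): [4 6 5 3 2 1 0]
After op 2 (out_shuffle): [4 2 6 1 5 0 3]

Answer: 4 2 6 1 5 0 3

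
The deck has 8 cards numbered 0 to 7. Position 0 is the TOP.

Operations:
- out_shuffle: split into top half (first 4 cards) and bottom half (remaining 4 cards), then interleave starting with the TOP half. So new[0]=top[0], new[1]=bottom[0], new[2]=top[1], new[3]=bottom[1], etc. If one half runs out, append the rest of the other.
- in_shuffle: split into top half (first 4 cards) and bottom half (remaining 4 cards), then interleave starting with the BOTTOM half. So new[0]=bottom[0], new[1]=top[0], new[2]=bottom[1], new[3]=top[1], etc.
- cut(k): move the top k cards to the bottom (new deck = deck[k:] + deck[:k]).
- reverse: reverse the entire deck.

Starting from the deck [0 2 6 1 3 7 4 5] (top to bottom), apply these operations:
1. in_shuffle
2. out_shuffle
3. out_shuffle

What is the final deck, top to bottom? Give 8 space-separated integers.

Answer: 3 7 4 5 0 2 6 1

Derivation:
After op 1 (in_shuffle): [3 0 7 2 4 6 5 1]
After op 2 (out_shuffle): [3 4 0 6 7 5 2 1]
After op 3 (out_shuffle): [3 7 4 5 0 2 6 1]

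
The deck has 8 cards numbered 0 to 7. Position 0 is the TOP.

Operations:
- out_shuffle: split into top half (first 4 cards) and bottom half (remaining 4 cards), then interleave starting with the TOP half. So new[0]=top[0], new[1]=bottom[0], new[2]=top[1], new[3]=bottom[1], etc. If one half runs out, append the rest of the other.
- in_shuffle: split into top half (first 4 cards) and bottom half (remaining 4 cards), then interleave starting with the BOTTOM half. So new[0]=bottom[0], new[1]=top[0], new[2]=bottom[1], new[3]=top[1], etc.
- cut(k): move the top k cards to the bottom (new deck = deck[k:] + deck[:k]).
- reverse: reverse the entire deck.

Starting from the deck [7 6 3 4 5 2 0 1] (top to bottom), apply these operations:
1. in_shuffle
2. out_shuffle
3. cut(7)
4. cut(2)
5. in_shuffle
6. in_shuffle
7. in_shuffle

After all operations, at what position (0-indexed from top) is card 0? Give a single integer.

Answer: 7

Derivation:
After op 1 (in_shuffle): [5 7 2 6 0 3 1 4]
After op 2 (out_shuffle): [5 0 7 3 2 1 6 4]
After op 3 (cut(7)): [4 5 0 7 3 2 1 6]
After op 4 (cut(2)): [0 7 3 2 1 6 4 5]
After op 5 (in_shuffle): [1 0 6 7 4 3 5 2]
After op 6 (in_shuffle): [4 1 3 0 5 6 2 7]
After op 7 (in_shuffle): [5 4 6 1 2 3 7 0]
Card 0 is at position 7.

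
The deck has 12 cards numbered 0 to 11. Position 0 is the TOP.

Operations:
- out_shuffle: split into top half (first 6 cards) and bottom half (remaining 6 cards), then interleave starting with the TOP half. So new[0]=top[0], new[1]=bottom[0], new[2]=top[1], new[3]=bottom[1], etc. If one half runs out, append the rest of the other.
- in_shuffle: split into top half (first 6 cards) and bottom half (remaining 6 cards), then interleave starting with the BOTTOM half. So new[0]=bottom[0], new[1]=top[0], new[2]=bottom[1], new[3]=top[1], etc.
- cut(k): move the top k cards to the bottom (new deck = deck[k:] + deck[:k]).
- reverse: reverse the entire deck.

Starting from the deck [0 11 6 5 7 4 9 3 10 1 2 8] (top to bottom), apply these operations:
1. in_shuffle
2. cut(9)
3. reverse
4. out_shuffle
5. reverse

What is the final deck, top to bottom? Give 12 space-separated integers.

After op 1 (in_shuffle): [9 0 3 11 10 6 1 5 2 7 8 4]
After op 2 (cut(9)): [7 8 4 9 0 3 11 10 6 1 5 2]
After op 3 (reverse): [2 5 1 6 10 11 3 0 9 4 8 7]
After op 4 (out_shuffle): [2 3 5 0 1 9 6 4 10 8 11 7]
After op 5 (reverse): [7 11 8 10 4 6 9 1 0 5 3 2]

Answer: 7 11 8 10 4 6 9 1 0 5 3 2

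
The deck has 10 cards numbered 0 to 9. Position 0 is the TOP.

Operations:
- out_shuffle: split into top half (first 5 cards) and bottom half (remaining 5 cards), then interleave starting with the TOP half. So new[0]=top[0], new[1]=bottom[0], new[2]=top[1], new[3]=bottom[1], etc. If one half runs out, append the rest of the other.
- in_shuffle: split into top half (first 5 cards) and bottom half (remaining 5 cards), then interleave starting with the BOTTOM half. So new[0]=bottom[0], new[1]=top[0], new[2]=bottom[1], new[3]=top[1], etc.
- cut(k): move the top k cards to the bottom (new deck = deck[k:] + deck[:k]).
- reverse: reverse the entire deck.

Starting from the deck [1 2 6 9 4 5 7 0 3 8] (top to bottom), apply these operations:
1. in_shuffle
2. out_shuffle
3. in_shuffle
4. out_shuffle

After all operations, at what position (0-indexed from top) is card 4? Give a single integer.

After op 1 (in_shuffle): [5 1 7 2 0 6 3 9 8 4]
After op 2 (out_shuffle): [5 6 1 3 7 9 2 8 0 4]
After op 3 (in_shuffle): [9 5 2 6 8 1 0 3 4 7]
After op 4 (out_shuffle): [9 1 5 0 2 3 6 4 8 7]
Card 4 is at position 7.

Answer: 7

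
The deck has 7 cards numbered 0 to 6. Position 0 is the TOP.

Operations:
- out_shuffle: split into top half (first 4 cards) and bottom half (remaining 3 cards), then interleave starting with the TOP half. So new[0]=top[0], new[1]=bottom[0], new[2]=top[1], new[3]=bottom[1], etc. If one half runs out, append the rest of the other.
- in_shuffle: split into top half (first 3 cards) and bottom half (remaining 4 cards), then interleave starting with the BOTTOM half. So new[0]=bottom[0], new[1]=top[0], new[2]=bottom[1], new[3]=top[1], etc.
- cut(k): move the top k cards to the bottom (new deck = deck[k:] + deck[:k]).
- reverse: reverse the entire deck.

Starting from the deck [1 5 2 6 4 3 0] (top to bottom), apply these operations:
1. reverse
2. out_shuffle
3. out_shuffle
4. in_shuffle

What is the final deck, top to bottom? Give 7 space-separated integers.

After op 1 (reverse): [0 3 4 6 2 5 1]
After op 2 (out_shuffle): [0 2 3 5 4 1 6]
After op 3 (out_shuffle): [0 4 2 1 3 6 5]
After op 4 (in_shuffle): [1 0 3 4 6 2 5]

Answer: 1 0 3 4 6 2 5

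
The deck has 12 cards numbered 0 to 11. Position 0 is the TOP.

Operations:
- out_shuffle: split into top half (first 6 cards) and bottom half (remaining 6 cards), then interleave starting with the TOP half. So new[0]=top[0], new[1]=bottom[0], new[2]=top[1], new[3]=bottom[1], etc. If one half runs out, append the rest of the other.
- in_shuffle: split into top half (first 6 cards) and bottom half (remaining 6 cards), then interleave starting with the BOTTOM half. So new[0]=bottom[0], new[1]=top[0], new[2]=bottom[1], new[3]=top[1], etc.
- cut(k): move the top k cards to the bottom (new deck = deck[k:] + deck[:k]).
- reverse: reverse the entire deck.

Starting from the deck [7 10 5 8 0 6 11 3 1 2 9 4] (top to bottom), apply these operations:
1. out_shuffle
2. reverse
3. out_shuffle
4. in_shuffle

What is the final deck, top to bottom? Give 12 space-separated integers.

Answer: 0 4 10 1 2 6 11 5 8 9 7 3

Derivation:
After op 1 (out_shuffle): [7 11 10 3 5 1 8 2 0 9 6 4]
After op 2 (reverse): [4 6 9 0 2 8 1 5 3 10 11 7]
After op 3 (out_shuffle): [4 1 6 5 9 3 0 10 2 11 8 7]
After op 4 (in_shuffle): [0 4 10 1 2 6 11 5 8 9 7 3]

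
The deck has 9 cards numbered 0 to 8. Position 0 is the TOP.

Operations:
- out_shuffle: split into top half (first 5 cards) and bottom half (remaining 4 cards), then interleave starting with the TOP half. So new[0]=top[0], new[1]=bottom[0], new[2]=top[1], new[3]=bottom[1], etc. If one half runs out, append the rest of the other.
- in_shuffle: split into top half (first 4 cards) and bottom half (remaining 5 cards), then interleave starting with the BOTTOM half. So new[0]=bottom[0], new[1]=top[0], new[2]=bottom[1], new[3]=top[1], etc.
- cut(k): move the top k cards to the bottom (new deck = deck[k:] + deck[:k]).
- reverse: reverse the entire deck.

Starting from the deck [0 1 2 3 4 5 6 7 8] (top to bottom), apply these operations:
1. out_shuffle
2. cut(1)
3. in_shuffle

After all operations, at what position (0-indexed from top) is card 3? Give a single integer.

After op 1 (out_shuffle): [0 5 1 6 2 7 3 8 4]
After op 2 (cut(1)): [5 1 6 2 7 3 8 4 0]
After op 3 (in_shuffle): [7 5 3 1 8 6 4 2 0]
Card 3 is at position 2.

Answer: 2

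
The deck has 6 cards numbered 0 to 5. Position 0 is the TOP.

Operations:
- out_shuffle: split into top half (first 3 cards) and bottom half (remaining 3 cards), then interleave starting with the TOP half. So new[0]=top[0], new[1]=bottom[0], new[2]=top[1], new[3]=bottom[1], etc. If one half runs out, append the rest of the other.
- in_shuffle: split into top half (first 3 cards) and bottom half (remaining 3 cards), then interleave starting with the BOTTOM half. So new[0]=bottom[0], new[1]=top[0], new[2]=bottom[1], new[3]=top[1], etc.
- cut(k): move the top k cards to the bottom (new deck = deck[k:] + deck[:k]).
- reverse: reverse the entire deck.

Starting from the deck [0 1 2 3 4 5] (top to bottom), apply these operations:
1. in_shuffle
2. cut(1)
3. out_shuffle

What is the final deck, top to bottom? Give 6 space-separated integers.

After op 1 (in_shuffle): [3 0 4 1 5 2]
After op 2 (cut(1)): [0 4 1 5 2 3]
After op 3 (out_shuffle): [0 5 4 2 1 3]

Answer: 0 5 4 2 1 3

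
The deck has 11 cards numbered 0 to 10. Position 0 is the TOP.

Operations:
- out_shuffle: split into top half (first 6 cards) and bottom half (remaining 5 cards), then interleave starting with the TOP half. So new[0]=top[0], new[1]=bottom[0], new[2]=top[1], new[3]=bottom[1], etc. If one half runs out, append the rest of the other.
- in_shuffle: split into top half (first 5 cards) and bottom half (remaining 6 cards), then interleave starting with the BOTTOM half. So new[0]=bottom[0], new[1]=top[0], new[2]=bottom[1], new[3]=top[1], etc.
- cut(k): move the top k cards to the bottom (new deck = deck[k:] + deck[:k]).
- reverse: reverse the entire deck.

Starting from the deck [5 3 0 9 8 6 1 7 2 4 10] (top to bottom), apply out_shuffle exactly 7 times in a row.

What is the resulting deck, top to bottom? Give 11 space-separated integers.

After op 1 (out_shuffle): [5 1 3 7 0 2 9 4 8 10 6]
After op 2 (out_shuffle): [5 9 1 4 3 8 7 10 0 6 2]
After op 3 (out_shuffle): [5 7 9 10 1 0 4 6 3 2 8]
After op 4 (out_shuffle): [5 4 7 6 9 3 10 2 1 8 0]
After op 5 (out_shuffle): [5 10 4 2 7 1 6 8 9 0 3]
After op 6 (out_shuffle): [5 6 10 8 4 9 2 0 7 3 1]
After op 7 (out_shuffle): [5 2 6 0 10 7 8 3 4 1 9]

Answer: 5 2 6 0 10 7 8 3 4 1 9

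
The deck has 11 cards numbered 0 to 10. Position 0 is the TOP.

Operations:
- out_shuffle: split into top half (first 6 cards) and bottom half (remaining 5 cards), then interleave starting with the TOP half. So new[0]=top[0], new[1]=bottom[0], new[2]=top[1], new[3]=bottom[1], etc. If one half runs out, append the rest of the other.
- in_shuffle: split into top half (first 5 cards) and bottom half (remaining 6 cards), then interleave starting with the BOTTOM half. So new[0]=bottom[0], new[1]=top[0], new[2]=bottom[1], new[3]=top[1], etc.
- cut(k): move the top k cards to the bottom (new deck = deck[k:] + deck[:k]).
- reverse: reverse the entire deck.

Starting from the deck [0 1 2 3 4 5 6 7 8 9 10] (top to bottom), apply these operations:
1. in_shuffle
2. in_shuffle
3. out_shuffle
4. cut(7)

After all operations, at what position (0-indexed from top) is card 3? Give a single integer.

After op 1 (in_shuffle): [5 0 6 1 7 2 8 3 9 4 10]
After op 2 (in_shuffle): [2 5 8 0 3 6 9 1 4 7 10]
After op 3 (out_shuffle): [2 9 5 1 8 4 0 7 3 10 6]
After op 4 (cut(7)): [7 3 10 6 2 9 5 1 8 4 0]
Card 3 is at position 1.

Answer: 1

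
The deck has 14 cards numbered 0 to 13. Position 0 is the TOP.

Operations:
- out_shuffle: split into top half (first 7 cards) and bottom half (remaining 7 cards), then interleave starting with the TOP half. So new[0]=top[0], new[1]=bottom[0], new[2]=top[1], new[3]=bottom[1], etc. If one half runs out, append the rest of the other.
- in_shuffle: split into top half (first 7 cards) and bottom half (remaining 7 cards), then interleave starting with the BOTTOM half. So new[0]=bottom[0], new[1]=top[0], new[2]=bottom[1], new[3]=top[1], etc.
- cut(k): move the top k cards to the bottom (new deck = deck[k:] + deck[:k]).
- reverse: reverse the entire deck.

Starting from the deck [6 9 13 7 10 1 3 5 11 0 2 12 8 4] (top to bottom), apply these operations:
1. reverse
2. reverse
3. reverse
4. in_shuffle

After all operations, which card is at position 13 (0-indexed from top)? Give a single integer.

After op 1 (reverse): [4 8 12 2 0 11 5 3 1 10 7 13 9 6]
After op 2 (reverse): [6 9 13 7 10 1 3 5 11 0 2 12 8 4]
After op 3 (reverse): [4 8 12 2 0 11 5 3 1 10 7 13 9 6]
After op 4 (in_shuffle): [3 4 1 8 10 12 7 2 13 0 9 11 6 5]
Position 13: card 5.

Answer: 5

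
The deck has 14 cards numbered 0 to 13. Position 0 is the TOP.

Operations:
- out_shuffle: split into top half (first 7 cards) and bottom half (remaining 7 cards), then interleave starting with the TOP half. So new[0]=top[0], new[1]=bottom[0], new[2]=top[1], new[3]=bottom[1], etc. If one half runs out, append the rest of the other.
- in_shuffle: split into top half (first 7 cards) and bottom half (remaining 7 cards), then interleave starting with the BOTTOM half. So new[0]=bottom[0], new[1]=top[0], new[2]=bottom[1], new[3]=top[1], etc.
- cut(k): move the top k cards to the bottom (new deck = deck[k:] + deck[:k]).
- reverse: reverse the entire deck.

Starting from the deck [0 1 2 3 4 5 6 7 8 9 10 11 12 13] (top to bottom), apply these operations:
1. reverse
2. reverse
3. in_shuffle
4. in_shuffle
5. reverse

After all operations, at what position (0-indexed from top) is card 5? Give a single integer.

Answer: 5

Derivation:
After op 1 (reverse): [13 12 11 10 9 8 7 6 5 4 3 2 1 0]
After op 2 (reverse): [0 1 2 3 4 5 6 7 8 9 10 11 12 13]
After op 3 (in_shuffle): [7 0 8 1 9 2 10 3 11 4 12 5 13 6]
After op 4 (in_shuffle): [3 7 11 0 4 8 12 1 5 9 13 2 6 10]
After op 5 (reverse): [10 6 2 13 9 5 1 12 8 4 0 11 7 3]
Card 5 is at position 5.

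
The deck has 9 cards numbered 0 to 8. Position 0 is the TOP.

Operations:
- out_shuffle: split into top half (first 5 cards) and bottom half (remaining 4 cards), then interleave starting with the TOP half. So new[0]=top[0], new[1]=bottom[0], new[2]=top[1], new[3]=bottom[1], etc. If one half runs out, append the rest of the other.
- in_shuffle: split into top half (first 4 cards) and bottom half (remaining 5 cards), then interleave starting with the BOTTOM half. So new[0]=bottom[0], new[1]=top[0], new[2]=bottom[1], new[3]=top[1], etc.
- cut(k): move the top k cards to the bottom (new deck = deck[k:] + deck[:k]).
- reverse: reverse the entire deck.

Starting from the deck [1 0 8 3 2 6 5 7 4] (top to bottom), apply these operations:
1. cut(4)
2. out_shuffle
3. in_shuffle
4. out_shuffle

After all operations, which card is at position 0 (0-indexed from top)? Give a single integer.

Answer: 5

Derivation:
After op 1 (cut(4)): [2 6 5 7 4 1 0 8 3]
After op 2 (out_shuffle): [2 1 6 0 5 8 7 3 4]
After op 3 (in_shuffle): [5 2 8 1 7 6 3 0 4]
After op 4 (out_shuffle): [5 6 2 3 8 0 1 4 7]
Position 0: card 5.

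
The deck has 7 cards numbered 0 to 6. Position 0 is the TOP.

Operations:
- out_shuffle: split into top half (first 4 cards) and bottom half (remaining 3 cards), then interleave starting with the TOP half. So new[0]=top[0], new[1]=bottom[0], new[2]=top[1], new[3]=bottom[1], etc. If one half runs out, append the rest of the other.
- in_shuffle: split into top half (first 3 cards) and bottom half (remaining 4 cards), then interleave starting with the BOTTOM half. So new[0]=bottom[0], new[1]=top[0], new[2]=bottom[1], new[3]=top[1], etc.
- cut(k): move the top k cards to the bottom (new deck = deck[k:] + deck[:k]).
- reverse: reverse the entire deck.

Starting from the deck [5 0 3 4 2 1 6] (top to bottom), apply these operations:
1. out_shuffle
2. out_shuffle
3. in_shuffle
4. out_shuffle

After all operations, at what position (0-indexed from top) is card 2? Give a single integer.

Answer: 3

Derivation:
After op 1 (out_shuffle): [5 2 0 1 3 6 4]
After op 2 (out_shuffle): [5 3 2 6 0 4 1]
After op 3 (in_shuffle): [6 5 0 3 4 2 1]
After op 4 (out_shuffle): [6 4 5 2 0 1 3]
Card 2 is at position 3.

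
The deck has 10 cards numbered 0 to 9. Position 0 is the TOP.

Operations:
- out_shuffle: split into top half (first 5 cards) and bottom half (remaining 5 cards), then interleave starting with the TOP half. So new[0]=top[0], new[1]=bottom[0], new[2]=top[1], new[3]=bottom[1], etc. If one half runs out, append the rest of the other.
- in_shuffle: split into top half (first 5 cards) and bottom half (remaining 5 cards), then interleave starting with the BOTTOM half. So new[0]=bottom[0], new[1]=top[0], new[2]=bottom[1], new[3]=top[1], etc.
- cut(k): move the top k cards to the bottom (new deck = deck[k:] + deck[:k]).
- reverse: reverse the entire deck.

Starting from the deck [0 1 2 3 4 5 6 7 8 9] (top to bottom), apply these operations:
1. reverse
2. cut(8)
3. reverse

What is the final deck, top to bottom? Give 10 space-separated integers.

Answer: 2 3 4 5 6 7 8 9 0 1

Derivation:
After op 1 (reverse): [9 8 7 6 5 4 3 2 1 0]
After op 2 (cut(8)): [1 0 9 8 7 6 5 4 3 2]
After op 3 (reverse): [2 3 4 5 6 7 8 9 0 1]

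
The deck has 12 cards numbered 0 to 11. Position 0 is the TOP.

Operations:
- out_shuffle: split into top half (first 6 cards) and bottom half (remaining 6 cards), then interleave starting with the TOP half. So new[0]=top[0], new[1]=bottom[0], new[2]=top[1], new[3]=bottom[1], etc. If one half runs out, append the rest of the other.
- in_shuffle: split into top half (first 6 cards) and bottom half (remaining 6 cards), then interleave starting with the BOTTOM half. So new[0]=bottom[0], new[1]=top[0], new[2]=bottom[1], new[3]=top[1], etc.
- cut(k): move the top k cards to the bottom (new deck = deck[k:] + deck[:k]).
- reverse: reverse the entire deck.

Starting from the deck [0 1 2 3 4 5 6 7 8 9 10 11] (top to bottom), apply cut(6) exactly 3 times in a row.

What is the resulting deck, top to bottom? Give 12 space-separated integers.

After op 1 (cut(6)): [6 7 8 9 10 11 0 1 2 3 4 5]
After op 2 (cut(6)): [0 1 2 3 4 5 6 7 8 9 10 11]
After op 3 (cut(6)): [6 7 8 9 10 11 0 1 2 3 4 5]

Answer: 6 7 8 9 10 11 0 1 2 3 4 5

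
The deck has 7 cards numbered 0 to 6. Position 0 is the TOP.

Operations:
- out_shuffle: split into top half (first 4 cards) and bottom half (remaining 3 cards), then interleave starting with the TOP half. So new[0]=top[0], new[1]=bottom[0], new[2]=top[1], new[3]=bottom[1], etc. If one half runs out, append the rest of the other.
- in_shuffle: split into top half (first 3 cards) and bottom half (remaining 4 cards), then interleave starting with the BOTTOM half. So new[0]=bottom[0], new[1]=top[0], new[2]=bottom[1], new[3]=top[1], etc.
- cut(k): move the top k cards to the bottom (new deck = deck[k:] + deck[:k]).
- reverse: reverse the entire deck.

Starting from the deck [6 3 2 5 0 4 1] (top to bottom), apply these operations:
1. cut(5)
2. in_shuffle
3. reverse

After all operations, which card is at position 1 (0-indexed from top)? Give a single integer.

After op 1 (cut(5)): [4 1 6 3 2 5 0]
After op 2 (in_shuffle): [3 4 2 1 5 6 0]
After op 3 (reverse): [0 6 5 1 2 4 3]
Position 1: card 6.

Answer: 6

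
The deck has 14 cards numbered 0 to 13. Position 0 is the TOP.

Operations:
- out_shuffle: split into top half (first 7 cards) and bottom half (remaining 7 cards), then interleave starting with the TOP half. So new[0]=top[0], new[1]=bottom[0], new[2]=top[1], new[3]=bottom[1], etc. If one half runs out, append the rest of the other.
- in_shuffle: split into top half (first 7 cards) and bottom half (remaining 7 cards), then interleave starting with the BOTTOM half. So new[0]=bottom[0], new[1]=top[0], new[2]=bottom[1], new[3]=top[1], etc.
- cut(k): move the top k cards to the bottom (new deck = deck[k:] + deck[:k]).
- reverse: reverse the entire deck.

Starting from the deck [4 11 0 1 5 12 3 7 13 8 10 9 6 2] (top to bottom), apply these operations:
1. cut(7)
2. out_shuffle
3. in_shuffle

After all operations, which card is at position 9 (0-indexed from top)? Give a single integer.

After op 1 (cut(7)): [7 13 8 10 9 6 2 4 11 0 1 5 12 3]
After op 2 (out_shuffle): [7 4 13 11 8 0 10 1 9 5 6 12 2 3]
After op 3 (in_shuffle): [1 7 9 4 5 13 6 11 12 8 2 0 3 10]
Position 9: card 8.

Answer: 8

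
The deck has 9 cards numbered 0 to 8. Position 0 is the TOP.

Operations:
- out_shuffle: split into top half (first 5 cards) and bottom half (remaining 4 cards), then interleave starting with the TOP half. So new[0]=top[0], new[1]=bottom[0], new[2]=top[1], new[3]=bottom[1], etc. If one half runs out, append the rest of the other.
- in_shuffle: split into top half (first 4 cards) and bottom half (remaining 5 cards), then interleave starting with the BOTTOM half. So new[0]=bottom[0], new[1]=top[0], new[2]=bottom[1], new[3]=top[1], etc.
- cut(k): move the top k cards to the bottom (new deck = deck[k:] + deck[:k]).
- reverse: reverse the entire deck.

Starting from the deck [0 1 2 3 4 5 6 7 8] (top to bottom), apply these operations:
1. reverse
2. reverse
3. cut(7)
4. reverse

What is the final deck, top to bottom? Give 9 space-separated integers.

Answer: 6 5 4 3 2 1 0 8 7

Derivation:
After op 1 (reverse): [8 7 6 5 4 3 2 1 0]
After op 2 (reverse): [0 1 2 3 4 5 6 7 8]
After op 3 (cut(7)): [7 8 0 1 2 3 4 5 6]
After op 4 (reverse): [6 5 4 3 2 1 0 8 7]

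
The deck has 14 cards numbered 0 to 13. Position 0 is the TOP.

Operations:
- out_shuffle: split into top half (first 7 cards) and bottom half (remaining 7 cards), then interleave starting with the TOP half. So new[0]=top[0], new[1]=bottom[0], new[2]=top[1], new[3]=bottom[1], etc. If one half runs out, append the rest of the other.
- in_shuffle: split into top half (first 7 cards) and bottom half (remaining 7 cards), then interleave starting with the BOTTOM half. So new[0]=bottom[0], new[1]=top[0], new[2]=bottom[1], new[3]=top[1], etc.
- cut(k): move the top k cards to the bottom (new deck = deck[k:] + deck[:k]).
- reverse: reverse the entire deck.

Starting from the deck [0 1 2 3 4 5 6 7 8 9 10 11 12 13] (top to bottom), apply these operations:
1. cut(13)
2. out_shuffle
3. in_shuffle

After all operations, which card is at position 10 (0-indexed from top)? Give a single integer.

After op 1 (cut(13)): [13 0 1 2 3 4 5 6 7 8 9 10 11 12]
After op 2 (out_shuffle): [13 6 0 7 1 8 2 9 3 10 4 11 5 12]
After op 3 (in_shuffle): [9 13 3 6 10 0 4 7 11 1 5 8 12 2]
Position 10: card 5.

Answer: 5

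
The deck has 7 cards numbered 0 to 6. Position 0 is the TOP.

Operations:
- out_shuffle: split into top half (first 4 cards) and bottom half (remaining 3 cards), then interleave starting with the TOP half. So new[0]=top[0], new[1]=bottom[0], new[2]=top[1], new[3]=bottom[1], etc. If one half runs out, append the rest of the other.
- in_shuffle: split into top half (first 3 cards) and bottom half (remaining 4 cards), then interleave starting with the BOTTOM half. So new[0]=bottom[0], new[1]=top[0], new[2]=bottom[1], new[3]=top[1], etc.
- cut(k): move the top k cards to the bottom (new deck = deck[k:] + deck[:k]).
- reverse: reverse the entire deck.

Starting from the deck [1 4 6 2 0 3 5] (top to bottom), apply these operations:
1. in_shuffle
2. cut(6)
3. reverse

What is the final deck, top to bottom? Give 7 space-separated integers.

Answer: 6 3 4 0 1 2 5

Derivation:
After op 1 (in_shuffle): [2 1 0 4 3 6 5]
After op 2 (cut(6)): [5 2 1 0 4 3 6]
After op 3 (reverse): [6 3 4 0 1 2 5]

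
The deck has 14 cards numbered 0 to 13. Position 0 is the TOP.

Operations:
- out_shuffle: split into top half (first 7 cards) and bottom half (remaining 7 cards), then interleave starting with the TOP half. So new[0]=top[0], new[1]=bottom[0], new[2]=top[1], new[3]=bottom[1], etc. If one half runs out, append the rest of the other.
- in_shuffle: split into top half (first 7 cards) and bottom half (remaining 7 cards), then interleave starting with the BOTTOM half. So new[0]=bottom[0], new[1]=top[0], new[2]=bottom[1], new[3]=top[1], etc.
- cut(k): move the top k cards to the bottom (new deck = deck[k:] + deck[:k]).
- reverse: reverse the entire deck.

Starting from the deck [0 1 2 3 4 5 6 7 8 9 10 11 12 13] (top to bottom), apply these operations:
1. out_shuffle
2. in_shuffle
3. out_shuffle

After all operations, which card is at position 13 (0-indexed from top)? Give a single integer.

After op 1 (out_shuffle): [0 7 1 8 2 9 3 10 4 11 5 12 6 13]
After op 2 (in_shuffle): [10 0 4 7 11 1 5 8 12 2 6 9 13 3]
After op 3 (out_shuffle): [10 8 0 12 4 2 7 6 11 9 1 13 5 3]
Position 13: card 3.

Answer: 3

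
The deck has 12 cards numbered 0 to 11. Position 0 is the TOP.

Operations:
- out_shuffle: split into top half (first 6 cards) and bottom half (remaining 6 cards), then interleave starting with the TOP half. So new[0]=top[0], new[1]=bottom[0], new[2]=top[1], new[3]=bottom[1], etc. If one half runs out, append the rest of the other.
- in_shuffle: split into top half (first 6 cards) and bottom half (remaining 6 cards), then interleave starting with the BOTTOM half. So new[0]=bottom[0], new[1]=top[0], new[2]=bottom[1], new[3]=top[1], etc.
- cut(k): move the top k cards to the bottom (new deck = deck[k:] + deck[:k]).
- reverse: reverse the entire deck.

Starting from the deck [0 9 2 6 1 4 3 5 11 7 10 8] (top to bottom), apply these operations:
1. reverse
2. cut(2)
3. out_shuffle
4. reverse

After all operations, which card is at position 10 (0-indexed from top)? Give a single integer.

After op 1 (reverse): [8 10 7 11 5 3 4 1 6 2 9 0]
After op 2 (cut(2)): [7 11 5 3 4 1 6 2 9 0 8 10]
After op 3 (out_shuffle): [7 6 11 2 5 9 3 0 4 8 1 10]
After op 4 (reverse): [10 1 8 4 0 3 9 5 2 11 6 7]
Position 10: card 6.

Answer: 6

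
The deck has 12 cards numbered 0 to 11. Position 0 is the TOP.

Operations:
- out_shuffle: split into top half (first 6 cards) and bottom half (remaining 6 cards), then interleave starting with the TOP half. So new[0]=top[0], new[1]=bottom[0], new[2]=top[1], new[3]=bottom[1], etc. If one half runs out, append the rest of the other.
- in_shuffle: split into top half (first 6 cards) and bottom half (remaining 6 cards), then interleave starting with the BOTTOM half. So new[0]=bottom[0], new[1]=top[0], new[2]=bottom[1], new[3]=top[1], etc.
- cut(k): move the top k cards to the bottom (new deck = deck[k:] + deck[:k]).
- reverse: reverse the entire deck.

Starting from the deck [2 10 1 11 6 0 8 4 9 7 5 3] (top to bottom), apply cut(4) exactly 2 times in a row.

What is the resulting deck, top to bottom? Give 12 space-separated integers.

Answer: 9 7 5 3 2 10 1 11 6 0 8 4

Derivation:
After op 1 (cut(4)): [6 0 8 4 9 7 5 3 2 10 1 11]
After op 2 (cut(4)): [9 7 5 3 2 10 1 11 6 0 8 4]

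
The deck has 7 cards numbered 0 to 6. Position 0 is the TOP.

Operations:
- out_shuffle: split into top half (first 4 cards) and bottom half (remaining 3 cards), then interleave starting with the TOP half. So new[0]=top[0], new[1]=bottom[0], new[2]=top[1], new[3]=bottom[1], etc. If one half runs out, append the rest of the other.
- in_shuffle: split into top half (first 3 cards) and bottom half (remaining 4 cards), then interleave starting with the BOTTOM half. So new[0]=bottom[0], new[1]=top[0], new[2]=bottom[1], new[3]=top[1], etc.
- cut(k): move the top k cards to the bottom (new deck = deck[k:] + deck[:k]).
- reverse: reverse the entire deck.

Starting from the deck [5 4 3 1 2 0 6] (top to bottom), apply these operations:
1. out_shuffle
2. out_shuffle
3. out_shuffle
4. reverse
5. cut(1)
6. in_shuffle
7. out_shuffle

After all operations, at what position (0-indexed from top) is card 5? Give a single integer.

After op 1 (out_shuffle): [5 2 4 0 3 6 1]
After op 2 (out_shuffle): [5 3 2 6 4 1 0]
After op 3 (out_shuffle): [5 4 3 1 2 0 6]
After op 4 (reverse): [6 0 2 1 3 4 5]
After op 5 (cut(1)): [0 2 1 3 4 5 6]
After op 6 (in_shuffle): [3 0 4 2 5 1 6]
After op 7 (out_shuffle): [3 5 0 1 4 6 2]
Card 5 is at position 1.

Answer: 1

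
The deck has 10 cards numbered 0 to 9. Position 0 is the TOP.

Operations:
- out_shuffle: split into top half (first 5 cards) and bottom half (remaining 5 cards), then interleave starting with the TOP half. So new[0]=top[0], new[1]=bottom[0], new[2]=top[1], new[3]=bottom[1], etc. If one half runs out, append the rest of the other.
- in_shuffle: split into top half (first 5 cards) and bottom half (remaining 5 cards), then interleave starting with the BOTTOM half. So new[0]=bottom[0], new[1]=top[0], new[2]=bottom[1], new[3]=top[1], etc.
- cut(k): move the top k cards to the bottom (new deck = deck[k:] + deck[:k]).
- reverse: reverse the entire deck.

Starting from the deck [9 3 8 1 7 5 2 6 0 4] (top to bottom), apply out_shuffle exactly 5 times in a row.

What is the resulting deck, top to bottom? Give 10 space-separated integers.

Answer: 9 8 7 2 0 3 1 5 6 4

Derivation:
After op 1 (out_shuffle): [9 5 3 2 8 6 1 0 7 4]
After op 2 (out_shuffle): [9 6 5 1 3 0 2 7 8 4]
After op 3 (out_shuffle): [9 0 6 2 5 7 1 8 3 4]
After op 4 (out_shuffle): [9 7 0 1 6 8 2 3 5 4]
After op 5 (out_shuffle): [9 8 7 2 0 3 1 5 6 4]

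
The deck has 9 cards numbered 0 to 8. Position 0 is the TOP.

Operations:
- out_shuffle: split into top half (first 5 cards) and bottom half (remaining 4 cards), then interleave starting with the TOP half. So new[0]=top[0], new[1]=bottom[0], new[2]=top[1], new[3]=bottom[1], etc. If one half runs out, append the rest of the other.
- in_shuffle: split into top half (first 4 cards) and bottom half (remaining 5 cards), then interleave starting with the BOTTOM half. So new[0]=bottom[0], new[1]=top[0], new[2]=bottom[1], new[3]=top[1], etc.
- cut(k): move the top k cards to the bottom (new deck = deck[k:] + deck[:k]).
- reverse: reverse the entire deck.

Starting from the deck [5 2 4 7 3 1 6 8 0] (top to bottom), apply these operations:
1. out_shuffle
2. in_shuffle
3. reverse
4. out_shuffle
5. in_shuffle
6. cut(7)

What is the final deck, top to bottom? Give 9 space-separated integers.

After op 1 (out_shuffle): [5 1 2 6 4 8 7 0 3]
After op 2 (in_shuffle): [4 5 8 1 7 2 0 6 3]
After op 3 (reverse): [3 6 0 2 7 1 8 5 4]
After op 4 (out_shuffle): [3 1 6 8 0 5 2 4 7]
After op 5 (in_shuffle): [0 3 5 1 2 6 4 8 7]
After op 6 (cut(7)): [8 7 0 3 5 1 2 6 4]

Answer: 8 7 0 3 5 1 2 6 4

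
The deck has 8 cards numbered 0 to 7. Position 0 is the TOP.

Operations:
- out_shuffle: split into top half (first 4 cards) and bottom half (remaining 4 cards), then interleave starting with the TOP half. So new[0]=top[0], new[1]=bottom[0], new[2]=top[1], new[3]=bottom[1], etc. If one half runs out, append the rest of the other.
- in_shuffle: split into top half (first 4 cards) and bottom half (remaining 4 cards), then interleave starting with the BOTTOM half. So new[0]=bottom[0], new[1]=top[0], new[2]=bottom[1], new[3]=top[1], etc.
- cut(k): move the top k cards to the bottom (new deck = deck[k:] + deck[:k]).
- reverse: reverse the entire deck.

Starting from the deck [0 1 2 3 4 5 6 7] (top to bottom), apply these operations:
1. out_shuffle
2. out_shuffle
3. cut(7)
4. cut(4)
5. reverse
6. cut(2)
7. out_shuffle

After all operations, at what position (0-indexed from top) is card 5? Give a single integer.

After op 1 (out_shuffle): [0 4 1 5 2 6 3 7]
After op 2 (out_shuffle): [0 2 4 6 1 3 5 7]
After op 3 (cut(7)): [7 0 2 4 6 1 3 5]
After op 4 (cut(4)): [6 1 3 5 7 0 2 4]
After op 5 (reverse): [4 2 0 7 5 3 1 6]
After op 6 (cut(2)): [0 7 5 3 1 6 4 2]
After op 7 (out_shuffle): [0 1 7 6 5 4 3 2]
Card 5 is at position 4.

Answer: 4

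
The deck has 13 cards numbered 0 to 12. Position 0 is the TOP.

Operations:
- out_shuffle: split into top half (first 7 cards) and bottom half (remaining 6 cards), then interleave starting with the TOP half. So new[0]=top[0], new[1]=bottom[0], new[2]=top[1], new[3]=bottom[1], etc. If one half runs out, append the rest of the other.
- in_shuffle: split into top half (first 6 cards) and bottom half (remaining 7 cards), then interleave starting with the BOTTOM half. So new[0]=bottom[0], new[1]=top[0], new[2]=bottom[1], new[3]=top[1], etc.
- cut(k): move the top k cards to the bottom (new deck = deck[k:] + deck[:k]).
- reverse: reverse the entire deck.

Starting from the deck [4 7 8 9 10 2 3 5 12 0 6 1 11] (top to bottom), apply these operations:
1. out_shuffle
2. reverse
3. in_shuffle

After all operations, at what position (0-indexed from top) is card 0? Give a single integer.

Answer: 2

Derivation:
After op 1 (out_shuffle): [4 5 7 12 8 0 9 6 10 1 2 11 3]
After op 2 (reverse): [3 11 2 1 10 6 9 0 8 12 7 5 4]
After op 3 (in_shuffle): [9 3 0 11 8 2 12 1 7 10 5 6 4]
Card 0 is at position 2.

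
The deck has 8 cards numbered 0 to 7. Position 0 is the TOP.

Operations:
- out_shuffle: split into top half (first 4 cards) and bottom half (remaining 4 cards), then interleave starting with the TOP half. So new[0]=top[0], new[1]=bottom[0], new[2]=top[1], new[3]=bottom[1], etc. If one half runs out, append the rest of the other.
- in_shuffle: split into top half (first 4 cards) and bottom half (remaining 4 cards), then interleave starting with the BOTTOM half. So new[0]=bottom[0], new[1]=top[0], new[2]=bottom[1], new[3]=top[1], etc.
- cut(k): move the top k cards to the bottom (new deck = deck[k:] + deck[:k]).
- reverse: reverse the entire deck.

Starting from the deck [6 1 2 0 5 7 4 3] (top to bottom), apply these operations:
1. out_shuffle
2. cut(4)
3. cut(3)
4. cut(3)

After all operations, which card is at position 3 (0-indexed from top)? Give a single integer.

Answer: 4

Derivation:
After op 1 (out_shuffle): [6 5 1 7 2 4 0 3]
After op 2 (cut(4)): [2 4 0 3 6 5 1 7]
After op 3 (cut(3)): [3 6 5 1 7 2 4 0]
After op 4 (cut(3)): [1 7 2 4 0 3 6 5]
Position 3: card 4.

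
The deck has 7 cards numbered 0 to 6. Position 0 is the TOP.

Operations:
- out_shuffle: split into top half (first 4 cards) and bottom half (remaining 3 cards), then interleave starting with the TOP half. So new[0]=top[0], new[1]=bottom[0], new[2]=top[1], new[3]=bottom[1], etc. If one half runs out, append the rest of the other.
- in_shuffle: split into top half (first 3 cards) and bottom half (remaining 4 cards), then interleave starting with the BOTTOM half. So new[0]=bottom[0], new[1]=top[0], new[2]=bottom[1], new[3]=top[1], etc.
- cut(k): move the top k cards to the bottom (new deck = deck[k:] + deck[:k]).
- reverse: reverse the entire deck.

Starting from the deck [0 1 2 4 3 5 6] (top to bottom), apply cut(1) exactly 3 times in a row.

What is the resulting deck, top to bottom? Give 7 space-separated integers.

Answer: 4 3 5 6 0 1 2

Derivation:
After op 1 (cut(1)): [1 2 4 3 5 6 0]
After op 2 (cut(1)): [2 4 3 5 6 0 1]
After op 3 (cut(1)): [4 3 5 6 0 1 2]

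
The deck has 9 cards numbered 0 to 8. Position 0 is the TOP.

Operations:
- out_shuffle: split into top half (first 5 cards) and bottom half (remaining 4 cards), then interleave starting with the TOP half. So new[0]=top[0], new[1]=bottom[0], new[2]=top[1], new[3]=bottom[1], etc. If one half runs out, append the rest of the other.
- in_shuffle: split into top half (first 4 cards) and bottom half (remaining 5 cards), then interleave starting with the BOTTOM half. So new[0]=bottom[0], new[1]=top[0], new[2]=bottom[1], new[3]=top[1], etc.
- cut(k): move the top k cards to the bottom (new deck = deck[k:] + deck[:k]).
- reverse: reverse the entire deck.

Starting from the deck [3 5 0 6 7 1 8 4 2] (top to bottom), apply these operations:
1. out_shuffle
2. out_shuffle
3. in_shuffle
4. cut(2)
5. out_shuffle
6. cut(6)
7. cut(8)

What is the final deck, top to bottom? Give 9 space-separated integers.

After op 1 (out_shuffle): [3 1 5 8 0 4 6 2 7]
After op 2 (out_shuffle): [3 4 1 6 5 2 8 7 0]
After op 3 (in_shuffle): [5 3 2 4 8 1 7 6 0]
After op 4 (cut(2)): [2 4 8 1 7 6 0 5 3]
After op 5 (out_shuffle): [2 6 4 0 8 5 1 3 7]
After op 6 (cut(6)): [1 3 7 2 6 4 0 8 5]
After op 7 (cut(8)): [5 1 3 7 2 6 4 0 8]

Answer: 5 1 3 7 2 6 4 0 8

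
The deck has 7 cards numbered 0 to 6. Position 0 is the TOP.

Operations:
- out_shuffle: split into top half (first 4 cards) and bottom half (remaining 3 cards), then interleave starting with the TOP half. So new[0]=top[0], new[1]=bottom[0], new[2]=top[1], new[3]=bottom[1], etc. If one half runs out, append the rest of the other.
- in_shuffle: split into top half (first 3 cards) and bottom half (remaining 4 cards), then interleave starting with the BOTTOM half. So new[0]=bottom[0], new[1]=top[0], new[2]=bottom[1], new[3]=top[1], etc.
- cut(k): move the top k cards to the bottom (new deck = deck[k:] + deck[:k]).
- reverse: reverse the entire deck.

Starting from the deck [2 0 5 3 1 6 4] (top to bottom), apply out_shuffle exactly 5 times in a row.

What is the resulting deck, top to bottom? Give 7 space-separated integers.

Answer: 2 5 1 4 0 3 6

Derivation:
After op 1 (out_shuffle): [2 1 0 6 5 4 3]
After op 2 (out_shuffle): [2 5 1 4 0 3 6]
After op 3 (out_shuffle): [2 0 5 3 1 6 4]
After op 4 (out_shuffle): [2 1 0 6 5 4 3]
After op 5 (out_shuffle): [2 5 1 4 0 3 6]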